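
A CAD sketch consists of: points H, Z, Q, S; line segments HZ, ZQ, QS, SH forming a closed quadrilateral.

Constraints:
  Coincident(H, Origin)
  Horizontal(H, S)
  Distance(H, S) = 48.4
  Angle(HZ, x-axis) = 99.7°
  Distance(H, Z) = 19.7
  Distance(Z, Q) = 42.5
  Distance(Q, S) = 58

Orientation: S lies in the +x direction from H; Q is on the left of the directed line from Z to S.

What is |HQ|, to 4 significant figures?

57.42

Checks: |ZQ| = 42.50 ✓; |QS| = 58.00 ✓.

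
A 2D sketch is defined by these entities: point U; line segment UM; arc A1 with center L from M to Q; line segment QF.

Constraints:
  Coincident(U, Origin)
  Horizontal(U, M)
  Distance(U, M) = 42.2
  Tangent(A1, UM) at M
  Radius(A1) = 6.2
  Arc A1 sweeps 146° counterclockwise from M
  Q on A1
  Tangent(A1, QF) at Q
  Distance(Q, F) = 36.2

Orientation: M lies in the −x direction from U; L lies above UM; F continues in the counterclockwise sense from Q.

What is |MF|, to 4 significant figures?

41.26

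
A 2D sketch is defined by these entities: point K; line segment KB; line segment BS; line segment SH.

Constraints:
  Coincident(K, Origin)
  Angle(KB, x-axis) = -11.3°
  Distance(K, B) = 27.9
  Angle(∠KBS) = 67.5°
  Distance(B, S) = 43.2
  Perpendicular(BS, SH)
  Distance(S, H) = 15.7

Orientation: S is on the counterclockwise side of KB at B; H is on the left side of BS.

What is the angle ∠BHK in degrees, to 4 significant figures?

37.19°

∠KBS = 67.5°, so BS runs at -11.3° + (180° − 67.5°) = 101.2° from the x-axis; with |BS| = 43.2, S = B + 43.2·(cos 101.2°, sin 101.2°) = (18.97, 36.91). BS is perpendicular to SH; with |SH| = 15.7 on the left of BS, H = S + 15.7·(-0.9810, -0.1942) = (3.567, 33.86). Then cos ∠BHK = HB·HK / (|HB||HK|), giving 37.19°.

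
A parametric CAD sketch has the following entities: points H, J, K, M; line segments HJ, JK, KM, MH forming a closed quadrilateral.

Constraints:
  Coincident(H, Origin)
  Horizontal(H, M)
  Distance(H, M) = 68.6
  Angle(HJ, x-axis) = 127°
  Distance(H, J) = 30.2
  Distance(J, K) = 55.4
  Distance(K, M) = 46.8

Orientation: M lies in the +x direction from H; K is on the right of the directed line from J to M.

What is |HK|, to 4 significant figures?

26.55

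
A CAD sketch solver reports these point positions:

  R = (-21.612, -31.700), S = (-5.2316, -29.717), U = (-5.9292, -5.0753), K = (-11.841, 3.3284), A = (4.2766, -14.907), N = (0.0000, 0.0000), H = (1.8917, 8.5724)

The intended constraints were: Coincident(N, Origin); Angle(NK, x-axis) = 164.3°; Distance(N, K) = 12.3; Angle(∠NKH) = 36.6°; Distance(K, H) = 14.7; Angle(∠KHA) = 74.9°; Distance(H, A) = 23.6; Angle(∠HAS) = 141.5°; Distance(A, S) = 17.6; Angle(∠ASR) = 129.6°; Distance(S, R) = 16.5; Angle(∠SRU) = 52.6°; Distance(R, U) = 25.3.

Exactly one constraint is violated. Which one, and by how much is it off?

Distance(R, U) = 25.3 — off by 5.60.

N = (0.00, 0.00) ✓; NK at 164.3° ✓; |NK| = 12.30 ✓; ∠NKH = 36.60° ✓; |KH| = 14.70 ✓; ∠KHA = 74.90° ✓; |HA| = 23.60 ✓; ∠HAS = 141.5° ✓; |AS| = 17.60 ✓; ∠ASR = 129.6° ✓; |SR| = 16.50 ✓; ∠SRU = 52.60° ✓; |RU| = 30.90 ✗.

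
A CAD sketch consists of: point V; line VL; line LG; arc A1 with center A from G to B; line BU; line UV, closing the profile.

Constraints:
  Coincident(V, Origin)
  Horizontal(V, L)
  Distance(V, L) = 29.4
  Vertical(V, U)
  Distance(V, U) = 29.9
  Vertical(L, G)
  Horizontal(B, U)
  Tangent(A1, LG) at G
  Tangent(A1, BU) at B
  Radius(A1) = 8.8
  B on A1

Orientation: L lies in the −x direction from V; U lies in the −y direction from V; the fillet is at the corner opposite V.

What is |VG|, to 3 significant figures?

36.2

V is at the origin; V and L share the same y with |VL| = 29.4 and L on the −x side, so L = (-29.4, 0.00). VU is vertical with |VU| = 29.9 and U on the −y side, so U = (0.00, -29.9). The virtual corner opposite V is at (-29.4, -29.9). Since A1 is tangent to LG there, AG ⟂ LG and the tangent condition forces AB to be normal to BU, with radius 8.8, so the center A sits 8.8 in from both sides at A = (-20.6, -21.1). That places the tangent points at G = (-29.4, -21.1) on LG and B = (-20.6, -29.9) on BU. Then |VG| = |G − V| = 36.2.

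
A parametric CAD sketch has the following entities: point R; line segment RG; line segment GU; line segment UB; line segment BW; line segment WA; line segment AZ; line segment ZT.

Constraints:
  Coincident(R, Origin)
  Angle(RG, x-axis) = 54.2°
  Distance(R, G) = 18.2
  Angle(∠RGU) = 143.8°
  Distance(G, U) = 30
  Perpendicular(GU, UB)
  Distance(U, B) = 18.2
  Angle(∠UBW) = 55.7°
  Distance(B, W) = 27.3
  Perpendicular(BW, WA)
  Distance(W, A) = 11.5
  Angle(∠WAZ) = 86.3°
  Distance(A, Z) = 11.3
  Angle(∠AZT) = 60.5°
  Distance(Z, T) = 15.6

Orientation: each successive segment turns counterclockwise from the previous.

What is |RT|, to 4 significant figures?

23.54

R is at the origin; RG runs at 54.2° with length 18.2, so G = (10.65, 14.76). ∠RGU = 143.8° gives GU at 90.40° from the x-axis; with |GU| = 30.0, U = (10.44, 44.76). The perpendicularity gives UB at right angles to GU, so UB runs at -179.6°; with |UB| = 18.2, B = (-7.763, 44.63). ∠UBW = 55.7° gives BW at -55.30° from the x-axis; with |BW| = 27.3, W = (7.779, 22.19). BW is perpendicular to WA, so WA runs at 34.70°; with |WA| = 11.5, A = (17.23, 28.74). ∠WAZ = 86.3° gives AZ at 128.4° from the x-axis; with |AZ| = 11.3, Z = (10.21, 37.59). ∠AZT = 60.5° gives ZT at -112.1° from the x-axis; with |ZT| = 15.6, T = (4.345, 23.14). Then |RT| = |T − R| = 23.54.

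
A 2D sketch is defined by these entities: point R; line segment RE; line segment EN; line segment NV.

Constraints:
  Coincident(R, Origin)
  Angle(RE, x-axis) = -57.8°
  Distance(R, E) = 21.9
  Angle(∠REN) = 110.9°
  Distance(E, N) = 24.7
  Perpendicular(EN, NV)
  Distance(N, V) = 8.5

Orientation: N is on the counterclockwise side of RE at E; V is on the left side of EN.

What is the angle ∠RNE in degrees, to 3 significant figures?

32.2°

R is at the origin; RE runs at -57.8° with length 21.9, so E = 21.9·(cos -57.8°, sin -57.8°) = (11.7, -18.5). ∠REN = 110.9°, so EN runs at -57.8° + (180° − 110.9°) = 11.3° from the x-axis; with |EN| = 24.7, N = E + 24.7·(cos 11.3°, sin 11.3°) = (35.9, -13.7). Then cos ∠RNE = NR·NE / (|NR||NE|), giving 32.2°.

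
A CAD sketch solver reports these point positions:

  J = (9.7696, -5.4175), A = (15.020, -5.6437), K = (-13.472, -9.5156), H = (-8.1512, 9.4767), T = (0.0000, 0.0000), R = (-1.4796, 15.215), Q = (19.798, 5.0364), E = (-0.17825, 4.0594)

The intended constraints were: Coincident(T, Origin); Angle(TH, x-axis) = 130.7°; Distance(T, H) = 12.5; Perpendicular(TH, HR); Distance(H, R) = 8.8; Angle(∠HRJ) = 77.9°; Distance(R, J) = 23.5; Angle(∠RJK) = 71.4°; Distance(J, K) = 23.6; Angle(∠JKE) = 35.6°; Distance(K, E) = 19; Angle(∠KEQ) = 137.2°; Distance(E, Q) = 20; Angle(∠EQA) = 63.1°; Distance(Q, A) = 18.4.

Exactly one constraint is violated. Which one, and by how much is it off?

Distance(Q, A) = 18.4 — off by 6.70.

T = (0.00, 0.00) ✓; TH at 130.7° ✓; |TH| = 12.50 ✓; ∠(TH, HR) = 90.00° ✓; |HR| = 8.800 ✓; ∠HRJ = 77.90° ✓; |RJ| = 23.50 ✓; ∠RJK = 71.40° ✓; |JK| = 23.60 ✓; ∠JKE = 35.60° ✓; |KE| = 19.00 ✓; ∠KEQ = 137.2° ✓; |EQ| = 20.00 ✓; ∠EQA = 63.10° ✓; |QA| = 11.70 ✗.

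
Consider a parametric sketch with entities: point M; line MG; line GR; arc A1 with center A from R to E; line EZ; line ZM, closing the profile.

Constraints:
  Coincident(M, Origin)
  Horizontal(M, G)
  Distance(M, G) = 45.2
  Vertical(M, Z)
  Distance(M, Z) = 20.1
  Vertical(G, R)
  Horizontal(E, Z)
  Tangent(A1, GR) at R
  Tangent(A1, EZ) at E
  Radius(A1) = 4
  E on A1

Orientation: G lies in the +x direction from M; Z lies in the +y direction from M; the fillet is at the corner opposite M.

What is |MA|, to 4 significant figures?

44.23

M is at the origin; M and G share the same y with |MG| = 45.2 and G on the +x side, so G = (45.20, 0.000). M and Z share the same x with |MZ| = 20.1 and Z on the +y side, so Z = (0.000, 20.10). The virtual corner opposite M is at (45.20, 20.10). Since A1 is tangent to GR there, AR ⟂ GR and tangency of A1 to EZ means the radius AE is perpendicular to EZ, with radius 4.0, so the center A sits 4.0 in from both sides at A = (41.20, 16.10). Then |MA| = |A − M| = 44.23.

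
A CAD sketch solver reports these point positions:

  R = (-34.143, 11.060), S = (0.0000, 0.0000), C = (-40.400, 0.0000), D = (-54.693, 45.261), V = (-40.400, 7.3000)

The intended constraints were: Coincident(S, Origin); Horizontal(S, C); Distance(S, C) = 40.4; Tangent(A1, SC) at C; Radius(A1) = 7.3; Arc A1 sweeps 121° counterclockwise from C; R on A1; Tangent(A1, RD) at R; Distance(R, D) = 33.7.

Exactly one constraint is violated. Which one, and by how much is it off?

Distance(R, D) = 33.7 — off by 6.20.

S = (0.00, 0.00) ✓; S.y = 0.00, C.y = 0.00 ✓; |SC| = 40.40 ✓; ∠(VC, CS) = 90.00° ✓; |VC| = 7.300 ✓; bearing(V→R) − bearing(V→C) = 121.0° ✓; |VR| = 7.300 ✓; ∠(VR, RD) = 90.00° ✓; |RD| = 39.90 ✗.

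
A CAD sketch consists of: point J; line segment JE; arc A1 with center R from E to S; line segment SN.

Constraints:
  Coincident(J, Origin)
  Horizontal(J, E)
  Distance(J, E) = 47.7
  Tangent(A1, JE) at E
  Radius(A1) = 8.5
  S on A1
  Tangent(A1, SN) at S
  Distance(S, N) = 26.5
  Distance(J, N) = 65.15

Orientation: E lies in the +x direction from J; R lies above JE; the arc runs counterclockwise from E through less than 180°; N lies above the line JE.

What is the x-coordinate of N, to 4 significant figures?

54.66

Checks: |RS| = 8.500 ✓; ∠(RS, SN) = 90.00° ✓; |SN| = 26.50 ✓; |JN| = 65.15 ✓.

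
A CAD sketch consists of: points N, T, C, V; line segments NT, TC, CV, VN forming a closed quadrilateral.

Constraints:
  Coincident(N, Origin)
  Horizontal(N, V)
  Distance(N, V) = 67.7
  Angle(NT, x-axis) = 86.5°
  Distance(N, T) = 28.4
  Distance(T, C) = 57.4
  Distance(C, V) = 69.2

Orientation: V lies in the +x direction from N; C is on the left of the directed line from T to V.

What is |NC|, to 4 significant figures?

79.76

N is at the origin; NV is horizontal with |NV| = 67.7 and V in +x, so V = (67.7, 0). NT runs at 86.5° with |NT| = 28.4, so T = (1.734, 28.35). C is determined by |TC| = 57.4 and |CV| = 69.2 together: it lies at the intersection of circle(T, 57.4) and circle(V, 69.2). With |TV| = 71.80, the foot of the radical line on TV is 25.50 from T and the perpendicular offset is √(57.4² − 25.50²) = 51.43. Taking the left-of-TV solution: C = (45.46, 65.53).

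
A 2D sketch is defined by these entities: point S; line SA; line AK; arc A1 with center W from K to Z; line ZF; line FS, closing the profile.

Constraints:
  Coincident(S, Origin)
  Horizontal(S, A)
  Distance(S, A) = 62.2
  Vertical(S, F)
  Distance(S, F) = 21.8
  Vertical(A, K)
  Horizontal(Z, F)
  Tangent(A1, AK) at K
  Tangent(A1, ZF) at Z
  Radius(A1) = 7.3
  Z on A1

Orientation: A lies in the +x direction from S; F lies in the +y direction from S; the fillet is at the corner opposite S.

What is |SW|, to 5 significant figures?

56.783

S is at the origin; SA is horizontal with |SA| = 62.2 and A on the +x side, so A = (62.200, 0.0000). SF is vertical with |SF| = 21.8 and F on the +y side, so F = (0.0000, 21.800). The virtual corner opposite S is at (62.200, 21.800). Tangency of A1 to AK means the radius WK is perpendicular to AK and since A1 is tangent to ZF there, WZ ⟂ ZF, with radius 7.3, so the center W sits 7.3 in from both sides at W = (54.900, 14.500). Then |SW| = |W − S| = 56.783.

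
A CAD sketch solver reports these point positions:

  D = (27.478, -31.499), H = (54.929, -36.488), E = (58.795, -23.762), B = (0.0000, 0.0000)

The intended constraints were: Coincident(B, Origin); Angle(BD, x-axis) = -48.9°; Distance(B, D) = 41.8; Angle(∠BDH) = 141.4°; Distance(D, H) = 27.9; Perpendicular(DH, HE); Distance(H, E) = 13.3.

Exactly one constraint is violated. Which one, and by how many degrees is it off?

Perpendicular(DH, HE) — off by 6.60°.

B = (0.00, 0.00) ✓; BD at -48.90° ✓; |BD| = 41.80 ✓; ∠BDH = 141.4° ✓; |DH| = 27.90 ✓; ∠(DH, HE) = 83.40° ✗; |HE| = 13.30 ✓.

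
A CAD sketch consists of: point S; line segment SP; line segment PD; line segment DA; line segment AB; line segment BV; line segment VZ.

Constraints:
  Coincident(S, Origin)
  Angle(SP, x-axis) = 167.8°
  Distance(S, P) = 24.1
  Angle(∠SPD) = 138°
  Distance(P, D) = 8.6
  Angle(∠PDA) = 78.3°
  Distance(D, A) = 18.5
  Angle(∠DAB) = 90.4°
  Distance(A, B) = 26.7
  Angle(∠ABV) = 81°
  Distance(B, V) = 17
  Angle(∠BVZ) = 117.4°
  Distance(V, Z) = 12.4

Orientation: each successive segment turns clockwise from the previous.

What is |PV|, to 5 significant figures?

15.736

S is at the origin; SP runs at 167.8° with length 24.1, so P = (-23.556, 5.0929). ∠SPD = 138.0° gives PD at 125.80° from the x-axis; with |PD| = 8.6, D = (-28.586, 12.068). ∠PDA = 78.3° gives DA at 24.100° from the x-axis; with |DA| = 18.5, A = (-11.699, 19.622). ∠DAB = 90.4° gives AB at -65.500° from the x-axis; with |AB| = 26.7, B = (-0.62662, -4.6738). ∠ABV = 81.0° gives BV at -164.50° from the x-axis; with |BV| = 17.0, V = (-17.008, -9.2168). Then |PV| = |V − P| = 15.736.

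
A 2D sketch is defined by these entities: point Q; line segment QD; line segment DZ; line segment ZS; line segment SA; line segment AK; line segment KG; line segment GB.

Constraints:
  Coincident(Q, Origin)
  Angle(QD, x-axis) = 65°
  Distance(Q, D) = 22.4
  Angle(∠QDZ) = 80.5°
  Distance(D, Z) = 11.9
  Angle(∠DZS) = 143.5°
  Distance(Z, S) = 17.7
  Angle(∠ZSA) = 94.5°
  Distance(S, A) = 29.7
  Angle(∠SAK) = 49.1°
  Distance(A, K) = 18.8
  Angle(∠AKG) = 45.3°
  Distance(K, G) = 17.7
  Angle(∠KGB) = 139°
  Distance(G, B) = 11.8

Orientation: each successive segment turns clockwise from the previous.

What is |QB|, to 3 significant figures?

25.8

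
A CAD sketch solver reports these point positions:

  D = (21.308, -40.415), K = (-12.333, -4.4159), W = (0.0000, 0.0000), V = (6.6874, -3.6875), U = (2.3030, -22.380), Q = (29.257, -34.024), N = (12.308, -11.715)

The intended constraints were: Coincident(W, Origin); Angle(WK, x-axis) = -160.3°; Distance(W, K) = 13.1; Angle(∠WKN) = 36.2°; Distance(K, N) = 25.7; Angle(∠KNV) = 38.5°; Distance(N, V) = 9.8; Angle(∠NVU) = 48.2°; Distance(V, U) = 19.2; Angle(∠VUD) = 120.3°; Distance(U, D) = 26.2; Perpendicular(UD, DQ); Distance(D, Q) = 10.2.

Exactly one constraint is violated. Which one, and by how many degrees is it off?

Perpendicular(UD, DQ) — off by 7.70°.

W = (0.00, 0.00) ✓; WK at -160.3° ✓; |WK| = 13.10 ✓; ∠WKN = 36.20° ✓; |KN| = 25.70 ✓; ∠KNV = 38.50° ✓; |NV| = 9.800 ✓; ∠NVU = 48.20° ✓; |VU| = 19.20 ✓; ∠VUD = 120.3° ✓; |UD| = 26.20 ✓; ∠(UD, DQ) = 82.30° ✗; |DQ| = 10.20 ✓.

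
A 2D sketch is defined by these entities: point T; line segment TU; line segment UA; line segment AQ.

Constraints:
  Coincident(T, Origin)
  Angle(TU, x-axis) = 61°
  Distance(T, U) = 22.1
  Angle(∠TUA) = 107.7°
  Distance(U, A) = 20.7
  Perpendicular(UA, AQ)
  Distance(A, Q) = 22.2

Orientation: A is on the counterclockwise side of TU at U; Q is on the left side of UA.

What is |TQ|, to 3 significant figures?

27.4

∠TUA = 107.7°, so UA runs at 61.0° + (180° − 107.7°) = 133° from the x-axis; with |UA| = 20.7, A = U + 20.7·(cos 133°, sin 133°) = (-3.48, 34.4). UA is perpendicular to AQ; with |AQ| = 22.2 on the left of UA, Q = A + 22.2·(-0.728, -0.686) = (-19.6, 19.2). Then |TQ| = |Q − T| = 27.4.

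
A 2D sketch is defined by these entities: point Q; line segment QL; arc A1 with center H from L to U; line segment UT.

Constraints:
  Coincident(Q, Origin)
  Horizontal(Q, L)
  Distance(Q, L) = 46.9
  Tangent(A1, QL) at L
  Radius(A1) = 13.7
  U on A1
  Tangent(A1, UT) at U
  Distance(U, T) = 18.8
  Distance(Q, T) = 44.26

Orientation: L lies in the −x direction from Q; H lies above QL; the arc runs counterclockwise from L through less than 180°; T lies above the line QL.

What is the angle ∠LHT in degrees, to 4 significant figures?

138.5°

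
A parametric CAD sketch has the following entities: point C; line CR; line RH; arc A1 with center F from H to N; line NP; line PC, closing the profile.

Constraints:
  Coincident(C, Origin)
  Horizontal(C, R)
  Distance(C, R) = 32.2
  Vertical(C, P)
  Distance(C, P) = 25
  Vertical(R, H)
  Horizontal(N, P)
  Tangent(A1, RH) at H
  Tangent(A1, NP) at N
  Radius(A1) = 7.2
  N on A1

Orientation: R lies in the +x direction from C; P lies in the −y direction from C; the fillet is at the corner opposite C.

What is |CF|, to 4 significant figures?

30.69

C is at the origin; C and R share the same y with |CR| = 32.2 and R on the +x side, so R = (32.20, 0.000). CP is vertical with |CP| = 25.0 and P on the −y side, so P = (0.000, -25.00). The virtual corner opposite C is at (32.20, -25.00). A1 meets RH tangentially, so FH is at right angles to RH and since A1 is tangent to NP there, FN ⟂ NP, with radius 7.2, so the center F sits 7.2 in from both sides at F = (25.00, -17.80). Then |CF| = |F − C| = 30.69.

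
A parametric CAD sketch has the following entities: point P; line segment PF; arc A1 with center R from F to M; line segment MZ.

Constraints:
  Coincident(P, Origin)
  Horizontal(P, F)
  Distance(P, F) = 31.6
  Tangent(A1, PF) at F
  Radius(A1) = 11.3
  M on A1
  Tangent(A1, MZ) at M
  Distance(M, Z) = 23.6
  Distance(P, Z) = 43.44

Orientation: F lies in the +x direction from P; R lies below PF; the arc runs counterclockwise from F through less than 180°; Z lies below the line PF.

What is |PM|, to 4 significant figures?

24.18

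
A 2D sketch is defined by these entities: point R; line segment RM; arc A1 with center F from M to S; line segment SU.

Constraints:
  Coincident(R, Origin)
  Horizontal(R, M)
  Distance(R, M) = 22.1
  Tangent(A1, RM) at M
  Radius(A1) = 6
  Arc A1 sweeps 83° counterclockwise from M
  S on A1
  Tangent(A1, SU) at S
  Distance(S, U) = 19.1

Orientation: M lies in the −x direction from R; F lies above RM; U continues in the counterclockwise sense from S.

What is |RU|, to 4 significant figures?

27.89

On A1, M sits at bearing -90° from F; an 83° counterclockwise sweep puts S at bearing -7°, so S = F + 6.0·(cos -7°, sin -7°) = (-16.14, 5.269). Since A1 is tangent to SU there, FS ⟂ SU, so SU runs along (−sin -7°, cos -7°); with |SU| = 19.1, U = (-13.82, 24.23). Then |RU| = |U − R| = 27.89.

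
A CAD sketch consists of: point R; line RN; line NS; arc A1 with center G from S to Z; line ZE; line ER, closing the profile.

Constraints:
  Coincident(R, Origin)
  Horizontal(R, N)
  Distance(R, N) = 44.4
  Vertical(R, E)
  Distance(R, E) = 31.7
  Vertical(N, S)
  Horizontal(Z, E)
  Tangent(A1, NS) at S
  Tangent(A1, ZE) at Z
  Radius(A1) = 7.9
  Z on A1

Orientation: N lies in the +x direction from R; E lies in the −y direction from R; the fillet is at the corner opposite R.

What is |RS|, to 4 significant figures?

50.38

The virtual corner opposite R is at (44.40, -31.70). The tangent condition forces GS to be normal to NS and since A1 is tangent to ZE there, GZ ⟂ ZE, with radius 7.9, so the center G sits 7.9 in from both sides at G = (36.50, -23.80). That places the tangent points at S = (44.40, -23.80) on NS and Z = (36.50, -31.70) on ZE. Then |RS| = |S − R| = 50.38.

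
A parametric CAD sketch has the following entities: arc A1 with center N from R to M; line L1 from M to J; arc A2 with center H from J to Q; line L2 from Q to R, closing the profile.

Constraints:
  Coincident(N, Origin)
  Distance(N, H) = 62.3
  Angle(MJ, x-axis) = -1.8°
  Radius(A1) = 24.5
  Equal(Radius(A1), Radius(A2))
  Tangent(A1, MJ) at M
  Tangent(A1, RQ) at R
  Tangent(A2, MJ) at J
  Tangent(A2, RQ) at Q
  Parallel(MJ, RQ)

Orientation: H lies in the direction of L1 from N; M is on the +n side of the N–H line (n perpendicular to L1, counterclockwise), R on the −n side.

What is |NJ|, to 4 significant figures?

66.94

Tangency of A1 to both parallel lines with radius 24.5 puts M and R at N ± 24.5·n: M = (0.7696, 24.49), R = (-0.7696, -24.49). Equal radii place J and Q the same way about H: J = H + 24.5·n = (63.04, 22.53), Q = H − 24.5·n = (61.50, -26.44). Then |NJ| = |J − N| = 66.94.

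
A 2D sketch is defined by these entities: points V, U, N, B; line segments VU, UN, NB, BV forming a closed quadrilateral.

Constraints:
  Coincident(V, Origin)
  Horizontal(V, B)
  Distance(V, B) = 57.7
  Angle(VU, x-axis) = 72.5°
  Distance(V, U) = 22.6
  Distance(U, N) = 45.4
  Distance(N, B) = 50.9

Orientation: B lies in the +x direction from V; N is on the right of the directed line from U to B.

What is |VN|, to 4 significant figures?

26.62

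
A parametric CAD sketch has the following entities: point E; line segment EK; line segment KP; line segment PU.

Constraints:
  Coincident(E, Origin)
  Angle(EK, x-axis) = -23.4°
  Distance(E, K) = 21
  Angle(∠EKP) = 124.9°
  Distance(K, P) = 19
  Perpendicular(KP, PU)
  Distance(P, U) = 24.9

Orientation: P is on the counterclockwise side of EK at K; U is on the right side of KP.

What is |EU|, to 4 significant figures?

52.31

E is at the origin; EK runs at -23.4° with length 21.0, so K = 21.0·(cos -23.4°, sin -23.4°) = (19.27, -8.340). ∠EKP = 124.9°, so KP runs at -23.4° + (180° − 124.9°) = 31.70° from the x-axis; with |KP| = 19.0, P = K + 19.0·(cos 31.70°, sin 31.70°) = (35.44, 1.644). The perpendicularity gives PU at right angles to KP; with |PU| = 24.9 on the right of KP, U = P + 24.9·(0.5255, -0.8508) = (48.52, -19.54). Then |EU| = |U − E| = 52.31.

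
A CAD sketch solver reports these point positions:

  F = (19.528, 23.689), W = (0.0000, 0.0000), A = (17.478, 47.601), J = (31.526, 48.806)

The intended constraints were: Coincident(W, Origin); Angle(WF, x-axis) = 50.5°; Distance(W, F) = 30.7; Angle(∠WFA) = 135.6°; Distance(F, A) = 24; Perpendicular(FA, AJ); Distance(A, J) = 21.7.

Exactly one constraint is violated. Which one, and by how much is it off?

Distance(A, J) = 21.7 — off by 7.60.

W = (0.00, 0.00) ✓; WF at 50.50° ✓; |WF| = 30.70 ✓; ∠WFA = 135.6° ✓; |FA| = 24.00 ✓; ∠(FA, AJ) = 90.00° ✓; |AJ| = 14.10 ✗.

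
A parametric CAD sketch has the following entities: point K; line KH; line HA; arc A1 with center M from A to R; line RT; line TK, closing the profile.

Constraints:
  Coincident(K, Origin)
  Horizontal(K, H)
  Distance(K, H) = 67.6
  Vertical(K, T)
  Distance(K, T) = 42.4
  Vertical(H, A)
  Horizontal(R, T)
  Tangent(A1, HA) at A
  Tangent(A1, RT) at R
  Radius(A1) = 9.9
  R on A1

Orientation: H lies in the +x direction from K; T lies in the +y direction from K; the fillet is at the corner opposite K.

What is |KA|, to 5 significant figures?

75.007

K is at the origin; K and H share the same y with |KH| = 67.6 and H on the +x side, so H = (67.600, 0.0000). K and T share the same x with |KT| = 42.4 and T on the +y side, so T = (0.0000, 42.400). The virtual corner opposite K is at (67.600, 42.400). The tangent condition forces MA to be normal to HA and tangency of A1 to RT means the radius MR is perpendicular to RT, with radius 9.9, so the center M sits 9.9 in from both sides at M = (57.700, 32.500). That places the tangent points at A = (67.600, 32.500) on HA and R = (57.700, 42.400) on RT. Then |KA| = |A − K| = 75.007.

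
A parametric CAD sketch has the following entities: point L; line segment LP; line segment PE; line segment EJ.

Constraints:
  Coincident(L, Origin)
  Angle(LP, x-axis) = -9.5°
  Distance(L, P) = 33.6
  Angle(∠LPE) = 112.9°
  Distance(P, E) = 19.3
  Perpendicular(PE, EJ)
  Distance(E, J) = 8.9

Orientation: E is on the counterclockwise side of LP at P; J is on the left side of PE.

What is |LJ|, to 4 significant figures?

39.17

L is at the origin; LP runs at -9.5° with length 33.6, so P = 33.6·(cos -9.5°, sin -9.5°) = (33.14, -5.546). ∠LPE = 112.9°, so PE runs at -9.5° + (180° − 112.9°) = 57.60° from the x-axis; with |PE| = 19.3, E = P + 19.3·(cos 57.60°, sin 57.60°) = (43.48, 10.75). PE ⟂ EJ; with |EJ| = 8.9 on the left of PE, J = E + 8.9·(-0.8443, 0.5358) = (35.97, 15.52). Then |LJ| = |J − L| = 39.17.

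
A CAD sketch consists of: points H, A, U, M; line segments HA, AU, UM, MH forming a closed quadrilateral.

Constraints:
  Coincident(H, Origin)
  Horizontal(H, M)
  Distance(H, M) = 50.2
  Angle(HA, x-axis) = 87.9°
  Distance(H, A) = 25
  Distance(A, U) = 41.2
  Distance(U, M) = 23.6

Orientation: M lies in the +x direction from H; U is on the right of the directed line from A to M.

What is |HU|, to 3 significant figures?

28.3

H is at the origin; HM is horizontal with |HM| = 50.2 and M in +x, so M = (50.2, 0). HA runs at 87.9° with |HA| = 25.0, so A = (0.916, 25.0). U is determined by |AU| = 41.2 and |UM| = 23.6 together: it lies at the intersection of circle(A, 41.2) and circle(M, 23.6). With |AM| = 55.3, the foot of the radical line on AM is 37.9 from A and the perpendicular offset is √(41.2² − 37.9²) = 16.0. Taking the right-of-AM solution: U = (27.5, -6.49).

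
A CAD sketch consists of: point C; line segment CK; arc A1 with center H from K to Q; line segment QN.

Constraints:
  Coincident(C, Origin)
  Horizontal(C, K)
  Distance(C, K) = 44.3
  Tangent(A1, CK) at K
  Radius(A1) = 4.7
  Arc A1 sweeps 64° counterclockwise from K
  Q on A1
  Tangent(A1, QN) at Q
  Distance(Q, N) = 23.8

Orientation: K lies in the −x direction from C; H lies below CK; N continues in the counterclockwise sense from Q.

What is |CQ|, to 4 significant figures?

48.60

C is at the origin; CK is horizontal with |CK| = 44.3 and K on the −x side, so K = (-44.30, 0.000). A1 meets CK tangentially, so HK is at right angles to CK, so H = K + (0, -4.7) = (-44.30, -4.700). On A1, K sits at bearing 90° from H; a 64° counterclockwise sweep puts Q at bearing 154°, so Q = H + 4.7·(cos 154°, sin 154°) = (-48.52, -2.640). Then |CQ| = |Q − C| = 48.60.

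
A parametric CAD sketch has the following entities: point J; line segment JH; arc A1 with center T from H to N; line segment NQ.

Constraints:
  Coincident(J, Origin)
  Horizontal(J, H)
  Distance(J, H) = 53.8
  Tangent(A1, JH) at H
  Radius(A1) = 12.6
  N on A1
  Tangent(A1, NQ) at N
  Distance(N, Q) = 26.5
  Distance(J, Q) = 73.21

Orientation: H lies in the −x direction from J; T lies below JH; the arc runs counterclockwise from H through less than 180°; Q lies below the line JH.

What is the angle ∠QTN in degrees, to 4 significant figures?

64.57°

J is at the origin; JH is horizontal with |JH| = 53.8 and H on the −x side, so H = (-53.80, 0.000). The tangent condition forces TH to be normal to JH, so T = H + (0, -12.6) = (-53.80, -12.60). Since TN ⟂ NQ (tangency), |TQ| = √(12.6² + 26.5²) = 29.34 regardless of where N sits on A1. So Q lies on both circle(J, 73.21) and circle(T, 29.34); the below-JH intersection is Q = (-60.55, -41.16). N is the foot of the tangent from Q: N = (-66.12, -15.25).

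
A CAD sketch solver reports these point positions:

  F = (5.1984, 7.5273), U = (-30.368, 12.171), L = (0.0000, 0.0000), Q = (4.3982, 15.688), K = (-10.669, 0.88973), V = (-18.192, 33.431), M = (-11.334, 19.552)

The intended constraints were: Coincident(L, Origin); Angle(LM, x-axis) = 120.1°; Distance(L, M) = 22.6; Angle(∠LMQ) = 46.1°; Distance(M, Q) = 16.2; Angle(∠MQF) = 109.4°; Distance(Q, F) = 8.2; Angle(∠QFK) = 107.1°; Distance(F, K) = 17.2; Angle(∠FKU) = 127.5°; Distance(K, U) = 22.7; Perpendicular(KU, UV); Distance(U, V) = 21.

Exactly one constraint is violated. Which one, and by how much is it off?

Distance(U, V) = 21 — off by 3.50.

L = (0.00, 0.00) ✓; LM at 120.1° ✓; |LM| = 22.60 ✓; ∠LMQ = 46.10° ✓; |MQ| = 16.20 ✓; ∠MQF = 109.4° ✓; |QF| = 8.200 ✓; ∠QFK = 107.1° ✓; |FK| = 17.20 ✓; ∠FKU = 127.5° ✓; |KU| = 22.70 ✓; ∠(KU, UV) = 90.00° ✓; |UV| = 24.50 ✗.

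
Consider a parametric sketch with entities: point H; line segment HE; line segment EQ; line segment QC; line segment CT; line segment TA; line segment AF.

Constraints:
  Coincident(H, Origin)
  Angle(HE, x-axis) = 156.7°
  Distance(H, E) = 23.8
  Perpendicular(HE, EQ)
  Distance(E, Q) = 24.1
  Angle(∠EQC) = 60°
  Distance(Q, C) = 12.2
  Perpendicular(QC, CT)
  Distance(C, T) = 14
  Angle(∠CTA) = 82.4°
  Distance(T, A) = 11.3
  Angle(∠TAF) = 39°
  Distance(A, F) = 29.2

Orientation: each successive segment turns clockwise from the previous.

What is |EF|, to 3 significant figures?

27.4

H is at the origin; HE runs at 156.7° with length 23.8, so E = (-21.9, 9.41). The perpendicularity gives EQ at right angles to HE, so EQ runs at 66.7°; with |EQ| = 24.1, Q = (-12.3, 31.5). ∠EQC = 60.0° gives QC at -53.3° from the x-axis; with |QC| = 12.2, C = (-5.04, 21.8). The perpendicularity gives CT at right angles to QC, so CT runs at -143°; with |CT| = 14.0, T = (-16.3, 13.4). ∠CTA = 82.4° gives TA at 119° from the x-axis; with |TA| = 11.3, A = (-21.8, 23.3). ∠TAF = 39.0° gives AF at -21.9° from the x-axis; with |AF| = 29.2, F = (5.34, 12.4). Then |EF| = |F − E| = 27.4.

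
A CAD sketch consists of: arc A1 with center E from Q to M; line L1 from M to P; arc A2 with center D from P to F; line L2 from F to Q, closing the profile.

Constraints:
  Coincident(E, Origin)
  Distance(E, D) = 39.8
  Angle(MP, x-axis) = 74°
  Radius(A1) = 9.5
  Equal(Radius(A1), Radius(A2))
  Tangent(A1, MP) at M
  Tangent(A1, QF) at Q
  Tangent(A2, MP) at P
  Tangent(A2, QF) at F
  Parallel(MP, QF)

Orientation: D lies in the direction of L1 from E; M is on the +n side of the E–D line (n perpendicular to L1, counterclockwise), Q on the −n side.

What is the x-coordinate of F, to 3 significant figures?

20.1

The slot axis is L1's direction at 74.0°, so u = (cos 74.0°, sin 74.0°) = (0.276, 0.961) and n = (−sin 74.0°, cos 74.0°) = (-0.961, 0.276). E is at the origin and D lies 39.8 along u from E, so D = 39.8·u = (11.0, 38.3). Tangency of A1 to both parallel lines with radius 9.5 puts M and Q at E ± 9.5·n: M = (-9.13, 2.62), Q = (9.13, -2.62). Equal radii place P and F the same way about D: P = D + 9.5·n = (1.84, 40.9), F = D − 9.5·n = (20.1, 35.6). So F.x = 20.1.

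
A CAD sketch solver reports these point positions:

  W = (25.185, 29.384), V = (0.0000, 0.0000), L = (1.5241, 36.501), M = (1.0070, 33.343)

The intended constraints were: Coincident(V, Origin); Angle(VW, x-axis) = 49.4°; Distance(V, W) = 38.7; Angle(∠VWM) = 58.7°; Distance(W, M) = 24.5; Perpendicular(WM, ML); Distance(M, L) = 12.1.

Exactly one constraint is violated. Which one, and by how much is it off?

Distance(M, L) = 12.1 — off by 8.90.

V = (0.00, 0.00) ✓; VW at 49.40° ✓; |VW| = 38.70 ✓; ∠VWM = 58.70° ✓; |WM| = 24.50 ✓; ∠(WM, ML) = 90.00° ✓; |ML| = 3.200 ✗.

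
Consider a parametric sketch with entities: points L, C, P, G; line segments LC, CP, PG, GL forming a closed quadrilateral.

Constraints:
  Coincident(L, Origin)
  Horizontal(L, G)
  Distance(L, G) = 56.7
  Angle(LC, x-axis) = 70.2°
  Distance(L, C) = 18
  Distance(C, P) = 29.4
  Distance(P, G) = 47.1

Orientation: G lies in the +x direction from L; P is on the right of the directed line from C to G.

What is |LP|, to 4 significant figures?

16.41

Checks: |CP| = 29.40 ✓; |PG| = 47.10 ✓.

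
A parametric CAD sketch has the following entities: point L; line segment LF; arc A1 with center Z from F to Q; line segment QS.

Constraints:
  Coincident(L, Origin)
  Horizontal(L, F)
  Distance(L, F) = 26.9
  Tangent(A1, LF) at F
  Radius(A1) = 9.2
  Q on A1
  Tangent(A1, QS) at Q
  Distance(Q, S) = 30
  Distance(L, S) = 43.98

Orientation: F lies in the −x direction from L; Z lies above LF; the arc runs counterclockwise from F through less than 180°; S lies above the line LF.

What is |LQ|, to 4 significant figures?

20.16

Checks: |ZQ| = 9.200 ✓; ∠(ZQ, QS) = 90.00° ✓; |QS| = 30.00 ✓; |LS| = 43.98 ✓.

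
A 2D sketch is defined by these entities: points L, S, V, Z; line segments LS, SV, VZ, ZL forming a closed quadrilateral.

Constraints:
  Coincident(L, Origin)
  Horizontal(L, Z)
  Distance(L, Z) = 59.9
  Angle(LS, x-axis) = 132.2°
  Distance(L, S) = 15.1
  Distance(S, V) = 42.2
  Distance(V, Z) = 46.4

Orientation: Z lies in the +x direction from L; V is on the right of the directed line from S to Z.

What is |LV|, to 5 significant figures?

27.100

Checks: |SV| = 42.20 ✓; |VZ| = 46.40 ✓.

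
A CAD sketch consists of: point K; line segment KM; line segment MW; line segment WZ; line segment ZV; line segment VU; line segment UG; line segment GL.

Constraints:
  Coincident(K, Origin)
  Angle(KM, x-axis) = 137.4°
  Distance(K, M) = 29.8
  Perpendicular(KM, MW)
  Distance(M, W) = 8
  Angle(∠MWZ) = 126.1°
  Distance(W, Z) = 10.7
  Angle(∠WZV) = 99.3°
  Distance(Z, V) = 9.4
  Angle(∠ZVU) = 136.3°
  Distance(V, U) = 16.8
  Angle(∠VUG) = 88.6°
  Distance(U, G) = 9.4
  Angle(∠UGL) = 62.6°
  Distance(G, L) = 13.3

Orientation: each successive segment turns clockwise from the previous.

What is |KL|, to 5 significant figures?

17.514

K is at the origin; KM runs at 137.4° with length 29.8, so M = (-21.936, 20.171). The perpendicularity gives MW at right angles to KM, so MW runs at 47.400°; with |MW| = 8.0, W = (-16.521, 26.060). ∠MWZ = 126.1° gives WZ at -6.5000° from the x-axis; with |WZ| = 10.7, Z = (-5.8895, 24.848). ∠WZV = 99.3° gives ZV at -87.200° from the x-axis; with |ZV| = 9.4, V = (-5.4303, 15.460). ∠ZVU = 136.3° gives VU at -130.90° from the x-axis; with |VU| = 16.8, U = (-16.430, 2.7613). ∠VUG = 88.6° gives UG at 137.70° from the x-axis; with |UG| = 9.4, G = (-23.382, 9.0876). ∠UGL = 62.6° gives GL at 20.300° from the x-axis; with |GL| = 13.3, L = (-10.909, 13.702). Then |KL| = |L − K| = 17.514.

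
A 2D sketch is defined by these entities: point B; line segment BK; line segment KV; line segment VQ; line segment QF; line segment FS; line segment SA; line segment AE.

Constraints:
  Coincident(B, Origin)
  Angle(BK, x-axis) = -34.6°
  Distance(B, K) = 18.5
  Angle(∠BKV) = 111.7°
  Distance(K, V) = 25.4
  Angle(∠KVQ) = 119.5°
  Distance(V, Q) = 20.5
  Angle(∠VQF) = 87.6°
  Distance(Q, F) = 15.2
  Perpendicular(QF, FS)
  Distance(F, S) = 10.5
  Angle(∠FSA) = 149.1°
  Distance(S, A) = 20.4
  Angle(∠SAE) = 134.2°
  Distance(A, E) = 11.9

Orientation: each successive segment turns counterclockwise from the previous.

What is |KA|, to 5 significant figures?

19.178

QF ⟂ FS, so FS runs at -83.400°; with |FS| = 10.5, S = (20.966, 11.855). ∠FSA = 149.1° gives SA at -52.500° from the x-axis; with |SA| = 20.4, A = (33.385, -4.3290). Then |KA| = |A − K| = 19.178.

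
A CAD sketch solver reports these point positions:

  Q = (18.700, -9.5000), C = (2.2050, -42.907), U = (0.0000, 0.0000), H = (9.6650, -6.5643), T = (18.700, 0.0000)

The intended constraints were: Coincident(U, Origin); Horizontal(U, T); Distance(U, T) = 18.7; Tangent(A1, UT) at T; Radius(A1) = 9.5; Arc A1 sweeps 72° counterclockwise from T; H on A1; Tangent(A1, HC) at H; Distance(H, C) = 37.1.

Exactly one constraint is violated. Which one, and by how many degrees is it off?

Tangent(A1, HC) at H — off by 6.40°.

U = (0.00, 0.00) ✓; U.y = 0.00, T.y = 0.00 ✓; |UT| = 18.70 ✓; ∠(QT, TU) = 90.00° ✓; |QT| = 9.500 ✓; bearing(Q→H) − bearing(Q→T) = 72.00° ✓; |QH| = 9.500 ✓; ∠(QH, HC) = 83.60° ✗; |HC| = 37.10 ✓.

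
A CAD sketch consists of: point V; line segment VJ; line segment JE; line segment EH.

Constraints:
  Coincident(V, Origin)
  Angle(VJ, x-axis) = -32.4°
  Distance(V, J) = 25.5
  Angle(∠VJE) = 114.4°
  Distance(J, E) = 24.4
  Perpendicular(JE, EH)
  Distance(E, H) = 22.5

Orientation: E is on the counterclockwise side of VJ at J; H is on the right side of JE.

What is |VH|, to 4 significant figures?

57.54

V is at the origin; VJ runs at -32.4° with length 25.5, so J = 25.5·(cos -32.4°, sin -32.4°) = (21.53, -13.66). ∠VJE = 114.4°, so JE runs at -32.4° + (180° − 114.4°) = 33.20° from the x-axis; with |JE| = 24.4, E = J + 24.4·(cos 33.20°, sin 33.20°) = (41.95, -0.3030). JE ⟂ EH; with |EH| = 22.5 on the right of JE, H = E + 22.5·(0.5476, -0.8368) = (54.27, -19.13). Then |VH| = |H − V| = 57.54.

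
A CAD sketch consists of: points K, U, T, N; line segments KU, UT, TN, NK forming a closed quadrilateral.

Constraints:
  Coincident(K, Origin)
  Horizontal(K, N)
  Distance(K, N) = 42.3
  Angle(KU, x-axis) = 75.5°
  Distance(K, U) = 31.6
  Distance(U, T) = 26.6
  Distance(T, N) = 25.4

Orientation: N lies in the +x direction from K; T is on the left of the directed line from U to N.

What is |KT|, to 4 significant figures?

41.26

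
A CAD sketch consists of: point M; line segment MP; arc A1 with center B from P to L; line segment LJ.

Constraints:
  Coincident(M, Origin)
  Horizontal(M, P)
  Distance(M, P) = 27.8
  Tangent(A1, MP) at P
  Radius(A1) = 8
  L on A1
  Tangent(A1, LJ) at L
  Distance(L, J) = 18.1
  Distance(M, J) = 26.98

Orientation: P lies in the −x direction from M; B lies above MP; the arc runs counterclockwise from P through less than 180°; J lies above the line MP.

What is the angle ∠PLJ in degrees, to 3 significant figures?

144°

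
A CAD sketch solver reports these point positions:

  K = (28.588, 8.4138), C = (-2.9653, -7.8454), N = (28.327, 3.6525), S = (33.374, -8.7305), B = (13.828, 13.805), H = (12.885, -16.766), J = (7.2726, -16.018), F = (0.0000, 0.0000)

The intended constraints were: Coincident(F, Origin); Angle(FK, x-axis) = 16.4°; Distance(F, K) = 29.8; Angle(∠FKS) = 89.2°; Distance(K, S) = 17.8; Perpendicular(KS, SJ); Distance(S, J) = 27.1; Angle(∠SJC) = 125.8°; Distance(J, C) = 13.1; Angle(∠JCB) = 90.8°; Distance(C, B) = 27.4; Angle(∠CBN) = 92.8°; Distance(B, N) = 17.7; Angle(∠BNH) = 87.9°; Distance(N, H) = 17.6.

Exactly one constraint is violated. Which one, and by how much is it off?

Distance(N, H) = 17.6 — off by 8.00.

F = (0.00, 0.00) ✓; FK at 16.40° ✓; |FK| = 29.80 ✓; ∠FKS = 89.20° ✓; |KS| = 17.80 ✓; ∠(KS, SJ) = 90.00° ✓; |SJ| = 27.10 ✓; ∠SJC = 125.8° ✓; |JC| = 13.10 ✓; ∠JCB = 90.80° ✓; |CB| = 27.40 ✓; ∠CBN = 92.80° ✓; |BN| = 17.70 ✓; ∠BNH = 87.90° ✓; |NH| = 25.60 ✗.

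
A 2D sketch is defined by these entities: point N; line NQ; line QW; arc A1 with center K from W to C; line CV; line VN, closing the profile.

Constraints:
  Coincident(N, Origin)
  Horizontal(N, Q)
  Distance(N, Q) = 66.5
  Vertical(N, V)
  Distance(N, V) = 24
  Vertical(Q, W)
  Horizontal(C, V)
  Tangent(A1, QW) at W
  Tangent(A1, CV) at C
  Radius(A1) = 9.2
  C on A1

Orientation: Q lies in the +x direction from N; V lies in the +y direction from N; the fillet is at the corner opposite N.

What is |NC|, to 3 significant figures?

62.1

N is at the origin; NQ is horizontal with |NQ| = 66.5 and Q on the +x side, so Q = (66.5, 0.00). NV is vertical with |NV| = 24.0 and V on the +y side, so V = (0.00, 24.0). The virtual corner opposite N is at (66.5, 24.0). Tangency of A1 to QW means the radius KW is perpendicular to QW and the tangent condition forces KC to be normal to CV, with radius 9.2, so the center K sits 9.2 in from both sides at K = (57.3, 14.8). That places the tangent points at W = (66.5, 14.8) on QW and C = (57.3, 24.0) on CV. Then |NC| = |C − N| = 62.1.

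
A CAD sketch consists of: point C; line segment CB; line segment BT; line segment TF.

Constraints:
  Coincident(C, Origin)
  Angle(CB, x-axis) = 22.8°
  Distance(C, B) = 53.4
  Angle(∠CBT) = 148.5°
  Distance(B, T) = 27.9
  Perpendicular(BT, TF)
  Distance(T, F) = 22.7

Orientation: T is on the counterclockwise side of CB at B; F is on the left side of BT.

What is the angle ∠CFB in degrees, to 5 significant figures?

43.184°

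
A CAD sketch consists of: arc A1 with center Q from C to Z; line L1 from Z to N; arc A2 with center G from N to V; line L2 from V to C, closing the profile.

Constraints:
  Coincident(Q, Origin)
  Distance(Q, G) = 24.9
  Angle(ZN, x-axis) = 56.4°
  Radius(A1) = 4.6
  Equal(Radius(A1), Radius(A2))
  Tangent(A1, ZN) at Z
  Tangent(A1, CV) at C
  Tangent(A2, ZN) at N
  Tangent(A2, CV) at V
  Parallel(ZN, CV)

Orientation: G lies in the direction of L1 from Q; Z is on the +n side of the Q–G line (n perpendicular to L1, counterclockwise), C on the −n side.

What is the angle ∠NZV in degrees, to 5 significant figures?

20.278°

The slot axis is L1's direction at 56.4°, so u = (cos 56.4°, sin 56.4°) = (0.55339, 0.83292) and n = (−sin 56.4°, cos 56.4°) = (-0.83292, 0.55339). Q is at the origin and G lies 24.9 along u from Q, so G = 24.9·u = (13.779, 20.740). Tangency of A1 to both parallel lines with radius 4.6 puts Z and C at Q ± 4.6·n: Z = (-3.8314, 2.5456), C = (3.8314, -2.5456). Equal radii place N and V the same way about G: N = G + 4.6·n = (9.9480, 23.285), V = G − 4.6·n = (17.611, 18.194). Then cos ∠NZV = ZN·ZV / (|ZN||ZV|), giving 20.278°.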